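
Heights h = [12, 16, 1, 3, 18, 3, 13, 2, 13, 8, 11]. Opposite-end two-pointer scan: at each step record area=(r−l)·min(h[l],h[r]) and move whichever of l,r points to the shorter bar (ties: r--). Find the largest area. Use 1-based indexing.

max area = 110

l=1 r=11: min(12,11)*10=110 best=110 *, r--
l=1 r=10: min(12,8)*9=72 best=110, r--
l=1 r=9: min(12,13)*8=96 best=110, l++
l=2 r=9: min(16,13)*7=91 best=110, r--
l=2 r=8: min(16,2)*6=12 best=110, r--
l=2 r=7: min(16,13)*5=65 best=110, r--
l=2 r=6: min(16,3)*4=12 best=110, r--
l=2 r=5: min(16,18)*3=48 best=110, l++
l=3 r=5: min(1,18)*2=2 best=110, l++
l=4 r=5: min(3,18)*1=3 best=110, l++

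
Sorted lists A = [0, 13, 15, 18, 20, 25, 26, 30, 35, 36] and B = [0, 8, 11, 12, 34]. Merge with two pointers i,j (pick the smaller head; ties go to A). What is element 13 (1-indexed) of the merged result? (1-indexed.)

i=1 j=1: A[i]=0<=B[j]=0 take 0, i++
i=2 j=1: A[i]=13>B[j]=0 take 0, j++
i=2 j=2: A[i]=13>B[j]=8 take 8, j++
i=2 j=3: A[i]=13>B[j]=11 take 11, j++
i=2 j=4: A[i]=13>B[j]=12 take 12, j++
i=2 j=5: A[i]=13<=B[j]=34 take 13, i++
i=3 j=5: A[i]=15<=B[j]=34 take 15, i++
i=4 j=5: A[i]=18<=B[j]=34 take 18, i++
i=5 j=5: A[i]=20<=B[j]=34 take 20, i++
i=6 j=5: A[i]=25<=B[j]=34 take 25, i++
i=7 j=5: A[i]=26<=B[j]=34 take 26, i++
i=8 j=5: A[i]=30<=B[j]=34 take 30, i++
i=9 j=5: A[i]=35>B[j]=34 take 34, j++
i=9 j=6: B done, take A[i]=35, i++
i=10 j=6: B done, take A[i]=36, i++

merged[13] = 34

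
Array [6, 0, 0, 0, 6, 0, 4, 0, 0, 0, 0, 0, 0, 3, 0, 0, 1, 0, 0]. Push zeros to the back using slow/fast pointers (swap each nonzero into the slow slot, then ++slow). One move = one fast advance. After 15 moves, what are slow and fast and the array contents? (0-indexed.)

slow=4, fast=15, a=[6, 6, 4, 3, 0, 0, 0, 0, 0, 0, 0, 0, 0, 0, 0, 0, 1, 0, 0]

slow=0 fast=0: a[fast]=6≠0 swap→a[0]=6, slow++,fast++
slow=1 fast=1: a[fast]=0, fast++
slow=1 fast=2: a[fast]=0, fast++
slow=1 fast=3: a[fast]=0, fast++
slow=1 fast=4: a[fast]=6≠0 swap→a[1]=6, slow++,fast++
slow=2 fast=5: a[fast]=0, fast++
slow=2 fast=6: a[fast]=4≠0 swap→a[2]=4, slow++,fast++
slow=3 fast=7: a[fast]=0, fast++
slow=3 fast=8: a[fast]=0, fast++
slow=3 fast=9: a[fast]=0, fast++
slow=3 fast=10: a[fast]=0, fast++
slow=3 fast=11: a[fast]=0, fast++
slow=3 fast=12: a[fast]=0, fast++
slow=3 fast=13: a[fast]=3≠0 swap→a[3]=3, slow++,fast++
slow=4 fast=14: a[fast]=0, fast++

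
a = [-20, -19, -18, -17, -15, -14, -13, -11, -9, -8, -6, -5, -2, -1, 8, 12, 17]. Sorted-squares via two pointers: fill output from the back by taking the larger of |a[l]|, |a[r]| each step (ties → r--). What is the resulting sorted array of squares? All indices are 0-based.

[1, 4, 25, 36, 64, 64, 81, 121, 144, 169, 196, 225, 289, 289, 324, 361, 400]

l=0 r=16: |-20|>|17| out[16]=400, l++
l=1 r=16: |-19|>|17| out[15]=361, l++
l=2 r=16: |-18|>|17| out[14]=324, l++
l=3 r=16: |-17|<=|17| out[13]=289, r--
l=3 r=15: |-17|>|12| out[12]=289, l++
l=4 r=15: |-15|>|12| out[11]=225, l++
l=5 r=15: |-14|>|12| out[10]=196, l++
l=6 r=15: |-13|>|12| out[9]=169, l++
l=7 r=15: |-11|<=|12| out[8]=144, r--
l=7 r=14: |-11|>|8| out[7]=121, l++
l=8 r=14: |-9|>|8| out[6]=81, l++
l=9 r=14: |-8|<=|8| out[5]=64, r--
l=9 r=13: |-8|>|-1| out[4]=64, l++
l=10 r=13: |-6|>|-1| out[3]=36, l++
l=11 r=13: |-5|>|-1| out[2]=25, l++
l=12 r=13: |-2|>|-1| out[1]=4, l++
l=13 r=13: |-1|<=|-1| out[0]=1, r--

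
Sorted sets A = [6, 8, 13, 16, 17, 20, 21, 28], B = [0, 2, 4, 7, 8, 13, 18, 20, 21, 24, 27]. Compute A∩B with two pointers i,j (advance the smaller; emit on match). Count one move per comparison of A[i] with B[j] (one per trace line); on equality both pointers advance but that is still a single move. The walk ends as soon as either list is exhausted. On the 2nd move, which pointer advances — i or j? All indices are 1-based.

j

i=1 j=1: 6>0, j++
i=1 j=2: 6>2, j++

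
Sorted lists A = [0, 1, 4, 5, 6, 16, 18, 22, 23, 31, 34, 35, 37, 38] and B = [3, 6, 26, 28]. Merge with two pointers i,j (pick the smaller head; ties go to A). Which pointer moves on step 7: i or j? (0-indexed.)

j

i=0 j=0: A[i]=0<=B[j]=3 take 0, i++
i=1 j=0: A[i]=1<=B[j]=3 take 1, i++
i=2 j=0: A[i]=4>B[j]=3 take 3, j++
i=2 j=1: A[i]=4<=B[j]=6 take 4, i++
i=3 j=1: A[i]=5<=B[j]=6 take 5, i++
i=4 j=1: A[i]=6<=B[j]=6 take 6, i++
i=5 j=1: A[i]=16>B[j]=6 take 6, j++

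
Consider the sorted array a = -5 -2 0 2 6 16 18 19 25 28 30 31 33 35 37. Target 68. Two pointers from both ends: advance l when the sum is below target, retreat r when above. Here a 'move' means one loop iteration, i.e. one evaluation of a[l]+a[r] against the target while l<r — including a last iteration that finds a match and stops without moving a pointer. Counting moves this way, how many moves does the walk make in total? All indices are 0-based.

[0,14] -5+37=32 <68 → l++
[1,14] -2+37=35 <68 → l++
[2,14] 0+37=37 <68 → l++
[3,14] 2+37=39 <68 → l++
[4,14] 6+37=43 <68 → l++
[5,14] 16+37=53 <68 → l++
[6,14] 18+37=55 <68 → l++
[7,14] 19+37=56 <68 → l++
[8,14] 25+37=62 <68 → l++
[9,14] 28+37=65 <68 → l++
[10,14] 30+37=67 <68 → l++
[11,14] 31+37=68 → found

12 moves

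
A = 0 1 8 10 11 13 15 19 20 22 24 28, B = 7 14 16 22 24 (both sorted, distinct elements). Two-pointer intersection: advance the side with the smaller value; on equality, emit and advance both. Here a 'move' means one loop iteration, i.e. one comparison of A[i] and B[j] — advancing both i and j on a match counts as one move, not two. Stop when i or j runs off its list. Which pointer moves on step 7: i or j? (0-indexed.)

[i=0,j=0] 0<7 → i++
[i=1,j=0] 1<7 → i++
[i=2,j=0] 8>7 → j++
[i=2,j=1] 8<14 → i++
[i=3,j=1] 10<14 → i++
[i=4,j=1] 11<14 → i++
[i=5,j=1] 13<14 → i++

i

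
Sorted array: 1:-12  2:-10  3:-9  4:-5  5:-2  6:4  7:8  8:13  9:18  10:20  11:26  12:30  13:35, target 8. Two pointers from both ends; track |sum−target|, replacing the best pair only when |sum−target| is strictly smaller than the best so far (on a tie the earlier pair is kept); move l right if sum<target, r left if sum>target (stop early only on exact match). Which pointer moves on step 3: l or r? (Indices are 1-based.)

r

[1,13] -12+35=23 d=15 * → r--
[1,12] -12+30=18 d=10 * → r--
[1,11] -12+26=14 d=6 * → r--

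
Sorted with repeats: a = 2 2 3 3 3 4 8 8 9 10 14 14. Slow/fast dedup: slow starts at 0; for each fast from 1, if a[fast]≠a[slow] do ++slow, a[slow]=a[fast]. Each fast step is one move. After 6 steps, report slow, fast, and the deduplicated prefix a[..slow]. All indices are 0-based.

slow=3, fast=7, prefix=[2, 3, 4, 8]

(s=0,f=1) a[fast]=2=a[slow] dup → fast++
(s=0,f=2) a[fast]=3≠a[slow]=2 write a[1]=3 → slow++,fast++
(s=1,f=3) a[fast]=3=a[slow] dup → fast++
(s=1,f=4) a[fast]=3=a[slow] dup → fast++
(s=1,f=5) a[fast]=4≠a[slow]=3 write a[2]=4 → slow++,fast++
(s=2,f=6) a[fast]=8≠a[slow]=4 write a[3]=8 → slow++,fast++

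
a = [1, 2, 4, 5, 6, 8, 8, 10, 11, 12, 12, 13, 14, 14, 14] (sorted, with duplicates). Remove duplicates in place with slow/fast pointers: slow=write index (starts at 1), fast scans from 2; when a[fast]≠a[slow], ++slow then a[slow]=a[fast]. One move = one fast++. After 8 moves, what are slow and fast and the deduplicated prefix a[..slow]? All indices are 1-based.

slow=1 fast=2: a[fast]=2≠a[slow]=1 write a[2]=2, slow++,fast++
slow=2 fast=3: a[fast]=4≠a[slow]=2 write a[3]=4, slow++,fast++
slow=3 fast=4: a[fast]=5≠a[slow]=4 write a[4]=5, slow++,fast++
slow=4 fast=5: a[fast]=6≠a[slow]=5 write a[5]=6, slow++,fast++
slow=5 fast=6: a[fast]=8≠a[slow]=6 write a[6]=8, slow++,fast++
slow=6 fast=7: a[fast]=8=a[slow] dup, fast++
slow=6 fast=8: a[fast]=10≠a[slow]=8 write a[7]=10, slow++,fast++
slow=7 fast=9: a[fast]=11≠a[slow]=10 write a[8]=11, slow++,fast++

slow=8, fast=10, prefix=[1, 2, 4, 5, 6, 8, 10, 11]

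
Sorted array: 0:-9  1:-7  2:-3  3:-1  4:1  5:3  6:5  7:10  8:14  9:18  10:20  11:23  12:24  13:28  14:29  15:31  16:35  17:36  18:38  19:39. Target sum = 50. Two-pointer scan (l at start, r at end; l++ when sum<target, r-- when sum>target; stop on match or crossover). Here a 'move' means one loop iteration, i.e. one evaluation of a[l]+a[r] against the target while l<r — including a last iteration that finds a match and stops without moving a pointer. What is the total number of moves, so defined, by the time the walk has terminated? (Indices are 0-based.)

11 moves

[0,19] -9+39=30 <50 → l++
[1,19] -7+39=32 <50 → l++
[2,19] -3+39=36 <50 → l++
[3,19] -1+39=38 <50 → l++
[4,19] 1+39=40 <50 → l++
[5,19] 3+39=42 <50 → l++
[6,19] 5+39=44 <50 → l++
[7,19] 10+39=49 <50 → l++
[8,19] 14+39=53 >50 → r--
[8,18] 14+38=52 >50 → r--
[8,17] 14+36=50 → found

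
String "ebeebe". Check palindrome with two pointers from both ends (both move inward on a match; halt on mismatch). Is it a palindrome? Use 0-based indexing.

palindrome

[0,5] 'e'=='e' → l++,r--
[1,4] 'b'=='b' → l++,r--
[2,3] 'e'=='e' → l++,r--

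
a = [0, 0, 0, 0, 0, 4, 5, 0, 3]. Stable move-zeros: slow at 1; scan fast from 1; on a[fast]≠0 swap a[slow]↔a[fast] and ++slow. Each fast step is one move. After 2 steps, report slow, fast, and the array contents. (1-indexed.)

(s=1,f=1) a[fast]=0 → fast++
(s=1,f=2) a[fast]=0 → fast++

slow=1, fast=3, a=[0, 0, 0, 0, 0, 4, 5, 0, 3]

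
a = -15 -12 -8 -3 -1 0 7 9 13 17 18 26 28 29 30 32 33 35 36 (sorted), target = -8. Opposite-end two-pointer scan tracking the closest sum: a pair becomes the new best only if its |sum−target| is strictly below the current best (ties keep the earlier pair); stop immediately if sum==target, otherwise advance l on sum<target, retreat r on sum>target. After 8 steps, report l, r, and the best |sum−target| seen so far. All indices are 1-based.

l=1, r=11, best |Δ|=19

l=1 r=19: -15+36=21 d=29 *, r--
l=1 r=18: -15+35=20 d=28 *, r--
l=1 r=17: -15+33=18 d=26 *, r--
l=1 r=16: -15+32=17 d=25 *, r--
l=1 r=15: -15+30=15 d=23 *, r--
l=1 r=14: -15+29=14 d=22 *, r--
l=1 r=13: -15+28=13 d=21 *, r--
l=1 r=12: -15+26=11 d=19 *, r--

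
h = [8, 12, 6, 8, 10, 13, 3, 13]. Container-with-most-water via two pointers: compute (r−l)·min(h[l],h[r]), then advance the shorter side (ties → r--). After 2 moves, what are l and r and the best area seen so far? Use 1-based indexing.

[1,8] min(8,13)*7=56 best=56 * → l++
[2,8] min(12,13)*6=72 best=72 * → l++

l=3, r=8, best area=72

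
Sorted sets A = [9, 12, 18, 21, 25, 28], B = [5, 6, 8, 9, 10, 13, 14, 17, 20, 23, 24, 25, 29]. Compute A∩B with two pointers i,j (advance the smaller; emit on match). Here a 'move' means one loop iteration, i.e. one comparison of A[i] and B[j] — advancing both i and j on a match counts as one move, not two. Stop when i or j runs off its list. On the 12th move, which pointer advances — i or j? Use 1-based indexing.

i=1 j=1: 9>5, j++
i=1 j=2: 9>6, j++
i=1 j=3: 9>8, j++
i=1 j=4: 9==9 emit, i++,j++
i=2 j=5: 12>10, j++
i=2 j=6: 12<13, i++
i=3 j=6: 18>13, j++
i=3 j=7: 18>14, j++
i=3 j=8: 18>17, j++
i=3 j=9: 18<20, i++
i=4 j=9: 21>20, j++
i=4 j=10: 21<23, i++

i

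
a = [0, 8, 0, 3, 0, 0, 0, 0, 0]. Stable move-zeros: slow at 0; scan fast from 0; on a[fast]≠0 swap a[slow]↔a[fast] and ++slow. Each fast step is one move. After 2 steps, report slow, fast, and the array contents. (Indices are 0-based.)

slow=1, fast=2, a=[8, 0, 0, 3, 0, 0, 0, 0, 0]

slow=0 fast=0: a[fast]=0, fast++
slow=0 fast=1: a[fast]=8≠0 swap→a[0]=8, slow++,fast++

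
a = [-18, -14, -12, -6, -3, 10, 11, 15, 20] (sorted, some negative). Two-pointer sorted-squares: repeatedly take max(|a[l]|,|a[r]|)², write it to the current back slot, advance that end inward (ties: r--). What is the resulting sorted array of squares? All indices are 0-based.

[0,8] |-18|<=|20| out[8]=400 → r--
[0,7] |-18|>|15| out[7]=324 → l++
[1,7] |-14|<=|15| out[6]=225 → r--
[1,6] |-14|>|11| out[5]=196 → l++
[2,6] |-12|>|11| out[4]=144 → l++
[3,6] |-6|<=|11| out[3]=121 → r--
[3,5] |-6|<=|10| out[2]=100 → r--
[3,4] |-6|>|-3| out[1]=36 → l++
[4,4] |-3|<=|-3| out[0]=9 → r--

[9, 36, 100, 121, 144, 196, 225, 324, 400]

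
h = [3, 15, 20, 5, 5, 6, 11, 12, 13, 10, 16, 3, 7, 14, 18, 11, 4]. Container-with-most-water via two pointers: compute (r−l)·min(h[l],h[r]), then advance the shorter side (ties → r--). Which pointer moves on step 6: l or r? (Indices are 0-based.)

l=0 r=16: min(3,4)*16=48 best=48 *, l++
l=1 r=16: min(15,4)*15=60 best=60 *, r--
l=1 r=15: min(15,11)*14=154 best=154 *, r--
l=1 r=14: min(15,18)*13=195 best=195 *, l++
l=2 r=14: min(20,18)*12=216 best=216 *, r--
l=2 r=13: min(20,14)*11=154 best=216, r--

r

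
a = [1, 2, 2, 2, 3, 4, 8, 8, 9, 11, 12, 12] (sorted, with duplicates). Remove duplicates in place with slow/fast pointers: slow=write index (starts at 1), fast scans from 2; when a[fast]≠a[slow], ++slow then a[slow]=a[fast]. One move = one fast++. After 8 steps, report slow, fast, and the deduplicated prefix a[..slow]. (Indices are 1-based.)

slow=1 fast=2: a[fast]=2≠a[slow]=1 write a[2]=2, slow++,fast++
slow=2 fast=3: a[fast]=2=a[slow] dup, fast++
slow=2 fast=4: a[fast]=2=a[slow] dup, fast++
slow=2 fast=5: a[fast]=3≠a[slow]=2 write a[3]=3, slow++,fast++
slow=3 fast=6: a[fast]=4≠a[slow]=3 write a[4]=4, slow++,fast++
slow=4 fast=7: a[fast]=8≠a[slow]=4 write a[5]=8, slow++,fast++
slow=5 fast=8: a[fast]=8=a[slow] dup, fast++
slow=5 fast=9: a[fast]=9≠a[slow]=8 write a[6]=9, slow++,fast++

slow=6, fast=10, prefix=[1, 2, 3, 4, 8, 9]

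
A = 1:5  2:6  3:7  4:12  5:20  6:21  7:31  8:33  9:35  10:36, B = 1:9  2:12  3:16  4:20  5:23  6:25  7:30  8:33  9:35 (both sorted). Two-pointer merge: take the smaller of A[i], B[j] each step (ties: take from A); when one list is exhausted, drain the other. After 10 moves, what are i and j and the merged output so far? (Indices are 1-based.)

i=7, j=5, merged so far=[5, 6, 7, 9, 12, 12, 16, 20, 20, 21]

[i=1,j=1] A[i]=5<=B[j]=9 take 5 → i++
[i=2,j=1] A[i]=6<=B[j]=9 take 6 → i++
[i=3,j=1] A[i]=7<=B[j]=9 take 7 → i++
[i=4,j=1] A[i]=12>B[j]=9 take 9 → j++
[i=4,j=2] A[i]=12<=B[j]=12 take 12 → i++
[i=5,j=2] A[i]=20>B[j]=12 take 12 → j++
[i=5,j=3] A[i]=20>B[j]=16 take 16 → j++
[i=5,j=4] A[i]=20<=B[j]=20 take 20 → i++
[i=6,j=4] A[i]=21>B[j]=20 take 20 → j++
[i=6,j=5] A[i]=21<=B[j]=23 take 21 → i++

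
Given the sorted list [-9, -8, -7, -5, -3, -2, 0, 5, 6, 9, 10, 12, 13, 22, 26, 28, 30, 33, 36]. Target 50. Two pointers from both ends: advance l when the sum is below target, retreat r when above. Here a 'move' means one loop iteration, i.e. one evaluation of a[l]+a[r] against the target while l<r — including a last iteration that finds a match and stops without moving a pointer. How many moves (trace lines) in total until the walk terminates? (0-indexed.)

17 moves

l=0 r=18: -9+36=27 <50, l++
l=1 r=18: -8+36=28 <50, l++
l=2 r=18: -7+36=29 <50, l++
l=3 r=18: -5+36=31 <50, l++
l=4 r=18: -3+36=33 <50, l++
l=5 r=18: -2+36=34 <50, l++
l=6 r=18: 0+36=36 <50, l++
l=7 r=18: 5+36=41 <50, l++
l=8 r=18: 6+36=42 <50, l++
l=9 r=18: 9+36=45 <50, l++
l=10 r=18: 10+36=46 <50, l++
l=11 r=18: 12+36=48 <50, l++
l=12 r=18: 13+36=49 <50, l++
l=13 r=18: 22+36=58 >50, r--
l=13 r=17: 22+33=55 >50, r--
l=13 r=16: 22+30=52 >50, r--
l=13 r=15: 22+28=50, found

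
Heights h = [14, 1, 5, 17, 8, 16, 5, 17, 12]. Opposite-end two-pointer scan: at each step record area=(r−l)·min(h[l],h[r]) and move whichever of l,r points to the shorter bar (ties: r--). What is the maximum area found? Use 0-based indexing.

max area = 98

[0,8] min(14,12)*8=96 best=96 * → r--
[0,7] min(14,17)*7=98 best=98 * → l++
[1,7] min(1,17)*6=6 best=98 → l++
[2,7] min(5,17)*5=25 best=98 → l++
[3,7] min(17,17)*4=68 best=98 → r--
[3,6] min(17,5)*3=15 best=98 → r--
[3,5] min(17,16)*2=32 best=98 → r--
[3,4] min(17,8)*1=8 best=98 → r--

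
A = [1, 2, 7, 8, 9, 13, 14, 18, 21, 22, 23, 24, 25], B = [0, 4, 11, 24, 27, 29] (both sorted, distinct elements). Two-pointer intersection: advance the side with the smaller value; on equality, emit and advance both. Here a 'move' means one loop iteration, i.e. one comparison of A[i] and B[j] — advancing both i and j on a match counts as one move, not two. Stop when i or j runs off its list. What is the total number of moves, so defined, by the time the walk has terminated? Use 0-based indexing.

i=0 j=0: 1>0, j++
i=0 j=1: 1<4, i++
i=1 j=1: 2<4, i++
i=2 j=1: 7>4, j++
i=2 j=2: 7<11, i++
i=3 j=2: 8<11, i++
i=4 j=2: 9<11, i++
i=5 j=2: 13>11, j++
i=5 j=3: 13<24, i++
i=6 j=3: 14<24, i++
i=7 j=3: 18<24, i++
i=8 j=3: 21<24, i++
i=9 j=3: 22<24, i++
i=10 j=3: 23<24, i++
i=11 j=3: 24==24 emit, i++,j++
i=12 j=4: 25<27, i++

16 moves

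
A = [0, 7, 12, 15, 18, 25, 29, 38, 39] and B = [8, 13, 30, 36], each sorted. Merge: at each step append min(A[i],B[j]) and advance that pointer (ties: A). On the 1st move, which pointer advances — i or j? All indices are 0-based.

i

[i=0,j=0] A[i]=0<=B[j]=8 take 0 → i++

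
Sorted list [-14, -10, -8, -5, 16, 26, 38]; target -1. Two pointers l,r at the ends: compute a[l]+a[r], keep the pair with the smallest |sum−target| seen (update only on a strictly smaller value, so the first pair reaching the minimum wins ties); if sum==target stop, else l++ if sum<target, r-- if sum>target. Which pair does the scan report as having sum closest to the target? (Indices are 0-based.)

pair (-14, 16) with sum 2 (|Δ|=3)

[0,6] -14+38=24 d=25 * → r--
[0,5] -14+26=12 d=13 * → r--
[0,4] -14+16=2 d=3 * → r--
[0,3] -14+-5=-19 d=18 → l++
[1,3] -10+-5=-15 d=14 → l++
[2,3] -8+-5=-13 d=12 → l++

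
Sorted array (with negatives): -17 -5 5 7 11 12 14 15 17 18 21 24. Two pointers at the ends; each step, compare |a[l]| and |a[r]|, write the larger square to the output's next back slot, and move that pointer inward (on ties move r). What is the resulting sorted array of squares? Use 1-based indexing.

l=1 r=12: |-17|<=|24| out[12]=576, r--
l=1 r=11: |-17|<=|21| out[11]=441, r--
l=1 r=10: |-17|<=|18| out[10]=324, r--
l=1 r=9: |-17|<=|17| out[9]=289, r--
l=1 r=8: |-17|>|15| out[8]=289, l++
l=2 r=8: |-5|<=|15| out[7]=225, r--
l=2 r=7: |-5|<=|14| out[6]=196, r--
l=2 r=6: |-5|<=|12| out[5]=144, r--
l=2 r=5: |-5|<=|11| out[4]=121, r--
l=2 r=4: |-5|<=|7| out[3]=49, r--
l=2 r=3: |-5|<=|5| out[2]=25, r--
l=2 r=2: |-5|<=|-5| out[1]=25, r--

[25, 25, 49, 121, 144, 196, 225, 289, 289, 324, 441, 576]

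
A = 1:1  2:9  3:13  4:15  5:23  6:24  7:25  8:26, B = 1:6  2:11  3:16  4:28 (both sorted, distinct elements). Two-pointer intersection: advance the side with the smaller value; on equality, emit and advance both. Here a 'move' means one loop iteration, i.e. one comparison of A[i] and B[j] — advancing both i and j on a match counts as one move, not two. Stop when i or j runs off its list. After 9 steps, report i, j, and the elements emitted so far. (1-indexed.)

i=7, j=4, emitted=[]

i=1 j=1: 1<6, i++
i=2 j=1: 9>6, j++
i=2 j=2: 9<11, i++
i=3 j=2: 13>11, j++
i=3 j=3: 13<16, i++
i=4 j=3: 15<16, i++
i=5 j=3: 23>16, j++
i=5 j=4: 23<28, i++
i=6 j=4: 24<28, i++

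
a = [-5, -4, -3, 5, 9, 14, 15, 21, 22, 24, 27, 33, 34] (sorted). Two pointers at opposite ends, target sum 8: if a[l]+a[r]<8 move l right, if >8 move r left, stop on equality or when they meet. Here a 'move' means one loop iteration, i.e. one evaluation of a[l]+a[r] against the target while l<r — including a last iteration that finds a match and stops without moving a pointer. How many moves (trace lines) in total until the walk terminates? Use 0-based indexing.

12 moves

l=0 r=12: -5+34=29 >8, r--
l=0 r=11: -5+33=28 >8, r--
l=0 r=10: -5+27=22 >8, r--
l=0 r=9: -5+24=19 >8, r--
l=0 r=8: -5+22=17 >8, r--
l=0 r=7: -5+21=16 >8, r--
l=0 r=6: -5+15=10 >8, r--
l=0 r=5: -5+14=9 >8, r--
l=0 r=4: -5+9=4 <8, l++
l=1 r=4: -4+9=5 <8, l++
l=2 r=4: -3+9=6 <8, l++
l=3 r=4: 5+9=14 >8, r--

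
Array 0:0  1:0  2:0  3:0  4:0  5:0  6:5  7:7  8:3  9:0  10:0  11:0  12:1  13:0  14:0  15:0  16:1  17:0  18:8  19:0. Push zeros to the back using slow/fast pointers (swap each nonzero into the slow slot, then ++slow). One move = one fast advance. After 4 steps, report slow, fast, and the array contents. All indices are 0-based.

(s=0,f=0) a[fast]=0 → fast++
(s=0,f=1) a[fast]=0 → fast++
(s=0,f=2) a[fast]=0 → fast++
(s=0,f=3) a[fast]=0 → fast++

slow=0, fast=4, a=[0, 0, 0, 0, 0, 0, 5, 7, 3, 0, 0, 0, 1, 0, 0, 0, 1, 0, 8, 0]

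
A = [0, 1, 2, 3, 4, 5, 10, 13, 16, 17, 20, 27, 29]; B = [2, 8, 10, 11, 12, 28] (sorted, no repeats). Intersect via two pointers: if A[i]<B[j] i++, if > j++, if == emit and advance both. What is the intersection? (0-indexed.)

intersection = [2, 10]

[i=0,j=0] 0<2 → i++
[i=1,j=0] 1<2 → i++
[i=2,j=0] 2==2 emit → i++,j++
[i=3,j=1] 3<8 → i++
[i=4,j=1] 4<8 → i++
[i=5,j=1] 5<8 → i++
[i=6,j=1] 10>8 → j++
[i=6,j=2] 10==10 emit → i++,j++
[i=7,j=3] 13>11 → j++
[i=7,j=4] 13>12 → j++
[i=7,j=5] 13<28 → i++
[i=8,j=5] 16<28 → i++
[i=9,j=5] 17<28 → i++
[i=10,j=5] 20<28 → i++
[i=11,j=5] 27<28 → i++
[i=12,j=5] 29>28 → j++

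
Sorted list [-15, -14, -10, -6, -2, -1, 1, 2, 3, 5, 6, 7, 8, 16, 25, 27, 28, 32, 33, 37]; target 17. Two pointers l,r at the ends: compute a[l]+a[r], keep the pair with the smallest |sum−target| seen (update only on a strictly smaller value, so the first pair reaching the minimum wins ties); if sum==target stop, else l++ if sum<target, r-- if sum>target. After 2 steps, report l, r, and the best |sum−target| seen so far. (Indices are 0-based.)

[0,19] -15+37=22 d=5 * → r--
[0,18] -15+33=18 d=1 * → r--

l=0, r=17, best |Δ|=1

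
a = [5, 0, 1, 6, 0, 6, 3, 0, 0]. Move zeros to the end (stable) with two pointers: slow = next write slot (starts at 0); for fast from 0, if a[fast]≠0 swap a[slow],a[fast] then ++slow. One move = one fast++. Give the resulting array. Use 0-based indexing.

(s=0,f=0) a[fast]=5≠0 swap→a[0]=5 → slow++,fast++
(s=1,f=1) a[fast]=0 → fast++
(s=1,f=2) a[fast]=1≠0 swap→a[1]=1 → slow++,fast++
(s=2,f=3) a[fast]=6≠0 swap→a[2]=6 → slow++,fast++
(s=3,f=4) a[fast]=0 → fast++
(s=3,f=5) a[fast]=6≠0 swap→a[3]=6 → slow++,fast++
(s=4,f=6) a[fast]=3≠0 swap→a[4]=3 → slow++,fast++
(s=5,f=7) a[fast]=0 → fast++
(s=5,f=8) a[fast]=0 → fast++

[5, 1, 6, 6, 3, 0, 0, 0, 0]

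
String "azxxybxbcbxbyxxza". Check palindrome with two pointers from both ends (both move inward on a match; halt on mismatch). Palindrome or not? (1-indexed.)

palindrome

[1,17] 'a'=='a' → l++,r--
[2,16] 'z'=='z' → l++,r--
[3,15] 'x'=='x' → l++,r--
[4,14] 'x'=='x' → l++,r--
[5,13] 'y'=='y' → l++,r--
[6,12] 'b'=='b' → l++,r--
[7,11] 'x'=='x' → l++,r--
[8,10] 'b'=='b' → l++,r--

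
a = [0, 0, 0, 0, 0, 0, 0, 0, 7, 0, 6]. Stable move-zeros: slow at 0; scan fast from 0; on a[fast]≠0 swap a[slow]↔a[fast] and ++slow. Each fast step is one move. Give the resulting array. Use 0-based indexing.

[7, 6, 0, 0, 0, 0, 0, 0, 0, 0, 0]

slow=0 fast=0: a[fast]=0, fast++
slow=0 fast=1: a[fast]=0, fast++
slow=0 fast=2: a[fast]=0, fast++
slow=0 fast=3: a[fast]=0, fast++
slow=0 fast=4: a[fast]=0, fast++
slow=0 fast=5: a[fast]=0, fast++
slow=0 fast=6: a[fast]=0, fast++
slow=0 fast=7: a[fast]=0, fast++
slow=0 fast=8: a[fast]=7≠0 swap→a[0]=7, slow++,fast++
slow=1 fast=9: a[fast]=0, fast++
slow=1 fast=10: a[fast]=6≠0 swap→a[1]=6, slow++,fast++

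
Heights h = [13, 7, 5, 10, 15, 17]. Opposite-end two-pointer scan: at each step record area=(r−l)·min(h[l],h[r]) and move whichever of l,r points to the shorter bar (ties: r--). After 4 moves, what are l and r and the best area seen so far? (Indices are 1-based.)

l=1 r=6: min(13,17)*5=65 best=65 *, l++
l=2 r=6: min(7,17)*4=28 best=65, l++
l=3 r=6: min(5,17)*3=15 best=65, l++
l=4 r=6: min(10,17)*2=20 best=65, l++

l=5, r=6, best area=65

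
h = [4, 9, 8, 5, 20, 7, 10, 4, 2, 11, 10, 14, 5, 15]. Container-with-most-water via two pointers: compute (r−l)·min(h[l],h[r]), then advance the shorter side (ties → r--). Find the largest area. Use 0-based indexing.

max area = 135

l=0 r=13: min(4,15)*13=52 best=52 *, l++
l=1 r=13: min(9,15)*12=108 best=108 *, l++
l=2 r=13: min(8,15)*11=88 best=108, l++
l=3 r=13: min(5,15)*10=50 best=108, l++
l=4 r=13: min(20,15)*9=135 best=135 *, r--
l=4 r=12: min(20,5)*8=40 best=135, r--
l=4 r=11: min(20,14)*7=98 best=135, r--
l=4 r=10: min(20,10)*6=60 best=135, r--
l=4 r=9: min(20,11)*5=55 best=135, r--
l=4 r=8: min(20,2)*4=8 best=135, r--
l=4 r=7: min(20,4)*3=12 best=135, r--
l=4 r=6: min(20,10)*2=20 best=135, r--
l=4 r=5: min(20,7)*1=7 best=135, r--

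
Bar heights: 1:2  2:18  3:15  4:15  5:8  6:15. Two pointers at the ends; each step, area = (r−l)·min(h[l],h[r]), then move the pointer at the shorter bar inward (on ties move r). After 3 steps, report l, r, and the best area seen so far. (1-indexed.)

[1,6] min(2,15)*5=10 best=10 * → l++
[2,6] min(18,15)*4=60 best=60 * → r--
[2,5] min(18,8)*3=24 best=60 → r--

l=2, r=4, best area=60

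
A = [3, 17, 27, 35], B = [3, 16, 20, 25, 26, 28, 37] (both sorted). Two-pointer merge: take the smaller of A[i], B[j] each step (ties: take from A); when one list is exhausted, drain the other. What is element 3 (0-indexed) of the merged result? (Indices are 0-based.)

merged[3] = 17

i=0 j=0: A[i]=3<=B[j]=3 take 3, i++
i=1 j=0: A[i]=17>B[j]=3 take 3, j++
i=1 j=1: A[i]=17>B[j]=16 take 16, j++
i=1 j=2: A[i]=17<=B[j]=20 take 17, i++
i=2 j=2: A[i]=27>B[j]=20 take 20, j++
i=2 j=3: A[i]=27>B[j]=25 take 25, j++
i=2 j=4: A[i]=27>B[j]=26 take 26, j++
i=2 j=5: A[i]=27<=B[j]=28 take 27, i++
i=3 j=5: A[i]=35>B[j]=28 take 28, j++
i=3 j=6: A[i]=35<=B[j]=37 take 35, i++
i=4 j=6: A done, take B[j]=37, j++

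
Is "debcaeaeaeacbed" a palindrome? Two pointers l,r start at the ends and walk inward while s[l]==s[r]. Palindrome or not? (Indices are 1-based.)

palindrome

[1,15] 'd'=='d' → l++,r--
[2,14] 'e'=='e' → l++,r--
[3,13] 'b'=='b' → l++,r--
[4,12] 'c'=='c' → l++,r--
[5,11] 'a'=='a' → l++,r--
[6,10] 'e'=='e' → l++,r--
[7,9] 'a'=='a' → l++,r--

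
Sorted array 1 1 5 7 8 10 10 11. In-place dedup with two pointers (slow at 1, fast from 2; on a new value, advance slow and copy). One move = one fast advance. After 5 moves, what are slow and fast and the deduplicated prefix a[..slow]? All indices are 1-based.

slow=5, fast=7, prefix=[1, 5, 7, 8, 10]

(s=1,f=2) a[fast]=1=a[slow] dup → fast++
(s=1,f=3) a[fast]=5≠a[slow]=1 write a[2]=5 → slow++,fast++
(s=2,f=4) a[fast]=7≠a[slow]=5 write a[3]=7 → slow++,fast++
(s=3,f=5) a[fast]=8≠a[slow]=7 write a[4]=8 → slow++,fast++
(s=4,f=6) a[fast]=10≠a[slow]=8 write a[5]=10 → slow++,fast++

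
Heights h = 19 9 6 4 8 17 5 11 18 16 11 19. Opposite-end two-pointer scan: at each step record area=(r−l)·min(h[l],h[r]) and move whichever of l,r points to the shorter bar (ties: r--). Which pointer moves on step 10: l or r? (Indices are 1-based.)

[1,12] min(19,19)*11=209 best=209 * → r--
[1,11] min(19,11)*10=110 best=209 → r--
[1,10] min(19,16)*9=144 best=209 → r--
[1,9] min(19,18)*8=144 best=209 → r--
[1,8] min(19,11)*7=77 best=209 → r--
[1,7] min(19,5)*6=30 best=209 → r--
[1,6] min(19,17)*5=85 best=209 → r--
[1,5] min(19,8)*4=32 best=209 → r--
[1,4] min(19,4)*3=12 best=209 → r--
[1,3] min(19,6)*2=12 best=209 → r--

r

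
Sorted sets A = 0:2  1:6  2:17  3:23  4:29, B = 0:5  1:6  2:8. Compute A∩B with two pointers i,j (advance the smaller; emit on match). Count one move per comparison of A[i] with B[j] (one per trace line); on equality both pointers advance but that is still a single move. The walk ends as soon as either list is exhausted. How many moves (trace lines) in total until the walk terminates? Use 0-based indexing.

4 moves

i=0 j=0: 2<5, i++
i=1 j=0: 6>5, j++
i=1 j=1: 6==6 emit, i++,j++
i=2 j=2: 17>8, j++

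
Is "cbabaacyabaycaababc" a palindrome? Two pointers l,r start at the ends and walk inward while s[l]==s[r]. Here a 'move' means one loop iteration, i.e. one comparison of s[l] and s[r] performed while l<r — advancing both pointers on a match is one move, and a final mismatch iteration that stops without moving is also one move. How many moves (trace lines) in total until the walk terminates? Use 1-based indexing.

9 moves

l=1 r=19: 'c'=='c', l++,r--
l=2 r=18: 'b'=='b', l++,r--
l=3 r=17: 'a'=='a', l++,r--
l=4 r=16: 'b'=='b', l++,r--
l=5 r=15: 'a'=='a', l++,r--
l=6 r=14: 'a'=='a', l++,r--
l=7 r=13: 'c'=='c', l++,r--
l=8 r=12: 'y'=='y', l++,r--
l=9 r=11: 'a'=='a', l++,r--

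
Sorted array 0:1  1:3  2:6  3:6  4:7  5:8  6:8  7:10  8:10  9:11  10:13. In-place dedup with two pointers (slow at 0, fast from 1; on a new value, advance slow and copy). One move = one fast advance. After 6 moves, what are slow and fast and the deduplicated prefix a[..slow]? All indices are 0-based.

slow=4, fast=7, prefix=[1, 3, 6, 7, 8]

(s=0,f=1) a[fast]=3≠a[slow]=1 write a[1]=3 → slow++,fast++
(s=1,f=2) a[fast]=6≠a[slow]=3 write a[2]=6 → slow++,fast++
(s=2,f=3) a[fast]=6=a[slow] dup → fast++
(s=2,f=4) a[fast]=7≠a[slow]=6 write a[3]=7 → slow++,fast++
(s=3,f=5) a[fast]=8≠a[slow]=7 write a[4]=8 → slow++,fast++
(s=4,f=6) a[fast]=8=a[slow] dup → fast++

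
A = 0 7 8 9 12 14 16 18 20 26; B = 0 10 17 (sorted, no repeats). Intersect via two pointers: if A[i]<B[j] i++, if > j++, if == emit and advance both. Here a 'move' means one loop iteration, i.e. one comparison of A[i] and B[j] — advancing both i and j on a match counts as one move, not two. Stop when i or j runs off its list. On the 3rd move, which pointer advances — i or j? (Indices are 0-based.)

i

i=0 j=0: 0==0 emit, i++,j++
i=1 j=1: 7<10, i++
i=2 j=1: 8<10, i++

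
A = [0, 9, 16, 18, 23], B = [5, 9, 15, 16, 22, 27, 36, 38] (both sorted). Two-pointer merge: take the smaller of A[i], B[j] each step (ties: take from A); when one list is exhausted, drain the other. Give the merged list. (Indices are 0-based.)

[0, 5, 9, 9, 15, 16, 16, 18, 22, 23, 27, 36, 38]

[i=0,j=0] A[i]=0<=B[j]=5 take 0 → i++
[i=1,j=0] A[i]=9>B[j]=5 take 5 → j++
[i=1,j=1] A[i]=9<=B[j]=9 take 9 → i++
[i=2,j=1] A[i]=16>B[j]=9 take 9 → j++
[i=2,j=2] A[i]=16>B[j]=15 take 15 → j++
[i=2,j=3] A[i]=16<=B[j]=16 take 16 → i++
[i=3,j=3] A[i]=18>B[j]=16 take 16 → j++
[i=3,j=4] A[i]=18<=B[j]=22 take 18 → i++
[i=4,j=4] A[i]=23>B[j]=22 take 22 → j++
[i=4,j=5] A[i]=23<=B[j]=27 take 23 → i++
[i=5,j=5] A done, take B[j]=27 → j++
[i=5,j=6] A done, take B[j]=36 → j++
[i=5,j=7] A done, take B[j]=38 → j++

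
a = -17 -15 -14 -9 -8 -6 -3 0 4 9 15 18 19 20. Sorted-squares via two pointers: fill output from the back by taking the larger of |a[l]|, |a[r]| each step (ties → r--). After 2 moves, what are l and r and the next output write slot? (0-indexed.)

l=0 r=13: |-17|<=|20| out[13]=400, r--
l=0 r=12: |-17|<=|19| out[12]=361, r--

l=0, r=11, next write slot=11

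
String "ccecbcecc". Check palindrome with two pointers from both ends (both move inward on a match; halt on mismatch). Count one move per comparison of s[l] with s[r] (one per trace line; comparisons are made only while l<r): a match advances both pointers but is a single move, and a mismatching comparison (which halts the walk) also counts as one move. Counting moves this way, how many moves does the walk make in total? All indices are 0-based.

l=0 r=8: 'c'=='c', l++,r--
l=1 r=7: 'c'=='c', l++,r--
l=2 r=6: 'e'=='e', l++,r--
l=3 r=5: 'c'=='c', l++,r--

4 moves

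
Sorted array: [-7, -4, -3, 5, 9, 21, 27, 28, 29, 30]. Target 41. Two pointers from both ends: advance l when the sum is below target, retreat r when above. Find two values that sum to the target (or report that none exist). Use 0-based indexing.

l=0 r=9: -7+30=23 <41, l++
l=1 r=9: -4+30=26 <41, l++
l=2 r=9: -3+30=27 <41, l++
l=3 r=9: 5+30=35 <41, l++
l=4 r=9: 9+30=39 <41, l++
l=5 r=9: 21+30=51 >41, r--
l=5 r=8: 21+29=50 >41, r--
l=5 r=7: 21+28=49 >41, r--
l=5 r=6: 21+27=48 >41, r--

no pair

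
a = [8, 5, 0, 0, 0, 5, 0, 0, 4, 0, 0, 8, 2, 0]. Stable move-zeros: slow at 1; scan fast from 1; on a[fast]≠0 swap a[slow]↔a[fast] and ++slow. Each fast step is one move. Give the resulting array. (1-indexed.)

[8, 5, 5, 4, 8, 2, 0, 0, 0, 0, 0, 0, 0, 0]

slow=1 fast=1: a[fast]=8≠0 swap→a[1]=8, slow++,fast++
slow=2 fast=2: a[fast]=5≠0 swap→a[2]=5, slow++,fast++
slow=3 fast=3: a[fast]=0, fast++
slow=3 fast=4: a[fast]=0, fast++
slow=3 fast=5: a[fast]=0, fast++
slow=3 fast=6: a[fast]=5≠0 swap→a[3]=5, slow++,fast++
slow=4 fast=7: a[fast]=0, fast++
slow=4 fast=8: a[fast]=0, fast++
slow=4 fast=9: a[fast]=4≠0 swap→a[4]=4, slow++,fast++
slow=5 fast=10: a[fast]=0, fast++
slow=5 fast=11: a[fast]=0, fast++
slow=5 fast=12: a[fast]=8≠0 swap→a[5]=8, slow++,fast++
slow=6 fast=13: a[fast]=2≠0 swap→a[6]=2, slow++,fast++
slow=7 fast=14: a[fast]=0, fast++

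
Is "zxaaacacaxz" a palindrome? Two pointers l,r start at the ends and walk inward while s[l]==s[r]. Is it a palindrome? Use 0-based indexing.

[0,10] 'z'=='z' → l++,r--
[1,9] 'x'=='x' → l++,r--
[2,8] 'a'=='a' → l++,r--
[3,7] 'a'!='c' → stop

not a palindrome (mismatch at 3,7)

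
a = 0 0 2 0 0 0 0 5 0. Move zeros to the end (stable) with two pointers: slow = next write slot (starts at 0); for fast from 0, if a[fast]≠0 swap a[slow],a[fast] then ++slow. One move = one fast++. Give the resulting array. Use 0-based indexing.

[2, 5, 0, 0, 0, 0, 0, 0, 0]

(s=0,f=0) a[fast]=0 → fast++
(s=0,f=1) a[fast]=0 → fast++
(s=0,f=2) a[fast]=2≠0 swap→a[0]=2 → slow++,fast++
(s=1,f=3) a[fast]=0 → fast++
(s=1,f=4) a[fast]=0 → fast++
(s=1,f=5) a[fast]=0 → fast++
(s=1,f=6) a[fast]=0 → fast++
(s=1,f=7) a[fast]=5≠0 swap→a[1]=5 → slow++,fast++
(s=2,f=8) a[fast]=0 → fast++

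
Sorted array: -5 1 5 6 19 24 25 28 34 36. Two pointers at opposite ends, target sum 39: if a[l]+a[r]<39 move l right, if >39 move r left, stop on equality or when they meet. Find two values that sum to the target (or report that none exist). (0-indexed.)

[0,9] -5+36=31 <39 → l++
[1,9] 1+36=37 <39 → l++
[2,9] 5+36=41 >39 → r--
[2,8] 5+34=39 → found

(5, 34)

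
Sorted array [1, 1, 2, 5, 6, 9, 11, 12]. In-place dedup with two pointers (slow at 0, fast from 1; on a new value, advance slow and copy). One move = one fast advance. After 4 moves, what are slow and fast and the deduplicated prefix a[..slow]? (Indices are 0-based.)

slow=3, fast=5, prefix=[1, 2, 5, 6]

slow=0 fast=1: a[fast]=1=a[slow] dup, fast++
slow=0 fast=2: a[fast]=2≠a[slow]=1 write a[1]=2, slow++,fast++
slow=1 fast=3: a[fast]=5≠a[slow]=2 write a[2]=5, slow++,fast++
slow=2 fast=4: a[fast]=6≠a[slow]=5 write a[3]=6, slow++,fast++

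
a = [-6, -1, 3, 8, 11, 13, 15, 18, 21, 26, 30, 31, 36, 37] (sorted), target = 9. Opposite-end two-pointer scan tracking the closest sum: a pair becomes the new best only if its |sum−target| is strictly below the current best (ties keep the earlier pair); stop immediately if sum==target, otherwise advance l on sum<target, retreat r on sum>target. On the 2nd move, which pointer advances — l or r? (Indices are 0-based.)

[0,13] -6+37=31 d=22 * → r--
[0,12] -6+36=30 d=21 * → r--

r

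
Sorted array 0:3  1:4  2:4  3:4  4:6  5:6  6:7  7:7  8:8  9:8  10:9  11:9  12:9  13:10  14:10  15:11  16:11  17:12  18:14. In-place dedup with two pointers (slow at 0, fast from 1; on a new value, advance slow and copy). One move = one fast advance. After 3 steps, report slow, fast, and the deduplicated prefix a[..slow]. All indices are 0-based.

slow=1, fast=4, prefix=[3, 4]

(s=0,f=1) a[fast]=4≠a[slow]=3 write a[1]=4 → slow++,fast++
(s=1,f=2) a[fast]=4=a[slow] dup → fast++
(s=1,f=3) a[fast]=4=a[slow] dup → fast++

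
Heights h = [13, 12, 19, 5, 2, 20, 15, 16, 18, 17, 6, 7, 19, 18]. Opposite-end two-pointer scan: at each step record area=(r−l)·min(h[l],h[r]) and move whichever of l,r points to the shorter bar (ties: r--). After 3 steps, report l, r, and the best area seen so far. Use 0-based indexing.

[0,13] min(13,18)*13=169 best=169 * → l++
[1,13] min(12,18)*12=144 best=169 → l++
[2,13] min(19,18)*11=198 best=198 * → r--

l=2, r=12, best area=198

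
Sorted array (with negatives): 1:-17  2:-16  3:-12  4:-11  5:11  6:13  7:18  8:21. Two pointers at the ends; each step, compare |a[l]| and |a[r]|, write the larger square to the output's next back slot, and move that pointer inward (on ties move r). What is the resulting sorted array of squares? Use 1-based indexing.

[121, 121, 144, 169, 256, 289, 324, 441]

l=1 r=8: |-17|<=|21| out[8]=441, r--
l=1 r=7: |-17|<=|18| out[7]=324, r--
l=1 r=6: |-17|>|13| out[6]=289, l++
l=2 r=6: |-16|>|13| out[5]=256, l++
l=3 r=6: |-12|<=|13| out[4]=169, r--
l=3 r=5: |-12|>|11| out[3]=144, l++
l=4 r=5: |-11|<=|11| out[2]=121, r--
l=4 r=4: |-11|<=|-11| out[1]=121, r--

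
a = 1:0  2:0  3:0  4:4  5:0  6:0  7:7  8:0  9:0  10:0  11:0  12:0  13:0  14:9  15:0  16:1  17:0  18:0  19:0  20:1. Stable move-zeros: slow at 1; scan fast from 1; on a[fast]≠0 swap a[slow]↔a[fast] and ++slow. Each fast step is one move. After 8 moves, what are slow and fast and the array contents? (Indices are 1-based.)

slow=3, fast=9, a=[4, 7, 0, 0, 0, 0, 0, 0, 0, 0, 0, 0, 0, 9, 0, 1, 0, 0, 0, 1]

(s=1,f=1) a[fast]=0 → fast++
(s=1,f=2) a[fast]=0 → fast++
(s=1,f=3) a[fast]=0 → fast++
(s=1,f=4) a[fast]=4≠0 swap→a[1]=4 → slow++,fast++
(s=2,f=5) a[fast]=0 → fast++
(s=2,f=6) a[fast]=0 → fast++
(s=2,f=7) a[fast]=7≠0 swap→a[2]=7 → slow++,fast++
(s=3,f=8) a[fast]=0 → fast++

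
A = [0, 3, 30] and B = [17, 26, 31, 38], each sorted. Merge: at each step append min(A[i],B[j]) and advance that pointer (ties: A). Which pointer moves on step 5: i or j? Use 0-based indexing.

i

[i=0,j=0] A[i]=0<=B[j]=17 take 0 → i++
[i=1,j=0] A[i]=3<=B[j]=17 take 3 → i++
[i=2,j=0] A[i]=30>B[j]=17 take 17 → j++
[i=2,j=1] A[i]=30>B[j]=26 take 26 → j++
[i=2,j=2] A[i]=30<=B[j]=31 take 30 → i++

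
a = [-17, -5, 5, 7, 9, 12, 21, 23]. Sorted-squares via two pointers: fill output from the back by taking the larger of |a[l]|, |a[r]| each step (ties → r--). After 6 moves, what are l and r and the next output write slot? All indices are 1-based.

l=2, r=3, next write slot=2

l=1 r=8: |-17|<=|23| out[8]=529, r--
l=1 r=7: |-17|<=|21| out[7]=441, r--
l=1 r=6: |-17|>|12| out[6]=289, l++
l=2 r=6: |-5|<=|12| out[5]=144, r--
l=2 r=5: |-5|<=|9| out[4]=81, r--
l=2 r=4: |-5|<=|7| out[3]=49, r--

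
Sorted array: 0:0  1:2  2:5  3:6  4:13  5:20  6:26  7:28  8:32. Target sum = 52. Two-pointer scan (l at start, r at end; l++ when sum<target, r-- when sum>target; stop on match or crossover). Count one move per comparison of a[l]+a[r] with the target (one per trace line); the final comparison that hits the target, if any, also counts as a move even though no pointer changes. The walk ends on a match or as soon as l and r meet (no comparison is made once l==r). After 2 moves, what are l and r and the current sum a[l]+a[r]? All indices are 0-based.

[0,8] 0+32=32 <52 → l++
[1,8] 2+32=34 <52 → l++

l=2, r=8, sum=37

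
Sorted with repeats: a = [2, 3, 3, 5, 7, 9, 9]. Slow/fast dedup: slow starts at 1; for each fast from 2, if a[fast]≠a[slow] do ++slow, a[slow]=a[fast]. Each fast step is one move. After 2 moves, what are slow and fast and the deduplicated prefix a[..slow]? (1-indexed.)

slow=2, fast=4, prefix=[2, 3]

(s=1,f=2) a[fast]=3≠a[slow]=2 write a[2]=3 → slow++,fast++
(s=2,f=3) a[fast]=3=a[slow] dup → fast++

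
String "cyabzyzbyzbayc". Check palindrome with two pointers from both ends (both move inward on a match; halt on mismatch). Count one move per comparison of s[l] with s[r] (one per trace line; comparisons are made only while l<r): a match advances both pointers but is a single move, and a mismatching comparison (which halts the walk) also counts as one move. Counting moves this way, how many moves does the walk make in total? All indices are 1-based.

l=1 r=14: 'c'=='c', l++,r--
l=2 r=13: 'y'=='y', l++,r--
l=3 r=12: 'a'=='a', l++,r--
l=4 r=11: 'b'=='b', l++,r--
l=5 r=10: 'z'=='z', l++,r--
l=6 r=9: 'y'=='y', l++,r--
l=7 r=8: 'z'!='b', stop

7 moves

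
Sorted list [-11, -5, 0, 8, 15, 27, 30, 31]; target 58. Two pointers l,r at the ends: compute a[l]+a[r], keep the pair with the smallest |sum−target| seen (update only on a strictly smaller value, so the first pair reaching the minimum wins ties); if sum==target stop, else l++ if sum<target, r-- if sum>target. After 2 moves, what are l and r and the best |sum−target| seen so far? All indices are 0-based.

l=2, r=7, best |Δ|=32

l=0 r=7: -11+31=20 d=38 *, l++
l=1 r=7: -5+31=26 d=32 *, l++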